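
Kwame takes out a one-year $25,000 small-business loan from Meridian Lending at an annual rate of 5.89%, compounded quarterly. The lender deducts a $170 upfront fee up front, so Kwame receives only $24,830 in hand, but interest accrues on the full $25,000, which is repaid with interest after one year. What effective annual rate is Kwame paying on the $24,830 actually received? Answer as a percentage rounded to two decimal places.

6.75%

Amount owed after one year: 25,000 × (1 + 0.0589/4)^4 = 25,000 × 1.060214 = $26,505.34.
Effective rate on net proceeds: 26,505.34 / 24,830 − 1 = 0.067473 = 6.75%.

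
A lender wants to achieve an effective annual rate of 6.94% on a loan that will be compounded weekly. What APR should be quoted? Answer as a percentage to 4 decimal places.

(1 + r/52)^52 − 1 = 0.0694, so 1 + r/52 = 1.0694^(1/52).
r/52 = 0.001291, so r = 0.067141 = 6.7141%.

6.7141%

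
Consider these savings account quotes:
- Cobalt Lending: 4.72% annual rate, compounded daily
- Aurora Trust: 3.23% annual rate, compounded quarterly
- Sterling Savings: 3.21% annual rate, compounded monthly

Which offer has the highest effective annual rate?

Cobalt Lending

Cobalt Lending: (1 + 0.0472/365)^365 − 1 = 4.833%
Aurora Trust: (1 + 0.0323/4)^4 − 1 = 3.269%
Sterling Savings: (1 + 0.0321/12)^12 − 1 = 3.258%
The highest effective annual rate is Cobalt Lending at 4.833%.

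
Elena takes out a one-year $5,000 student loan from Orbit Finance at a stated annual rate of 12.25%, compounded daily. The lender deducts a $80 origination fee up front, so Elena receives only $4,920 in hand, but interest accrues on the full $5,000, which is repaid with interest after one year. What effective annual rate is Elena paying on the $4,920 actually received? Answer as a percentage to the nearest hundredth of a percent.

14.87%

Amount owed after one year: 5,000 × (1 + 0.1225/365)^365 = 5,000 × 1.130296 = $5,651.48.
Effective rate on net proceeds: 5,651.48 / 4,920 − 1 = 0.148675 = 14.87%.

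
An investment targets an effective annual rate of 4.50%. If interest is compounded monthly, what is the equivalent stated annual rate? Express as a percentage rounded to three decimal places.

4.410%

(1 + r/12)^12 − 1 = 0.0450, so 1 + r/12 = 1.0450^(1/12).
r/12 = 0.003675, so r = 0.044098 = 4.410%.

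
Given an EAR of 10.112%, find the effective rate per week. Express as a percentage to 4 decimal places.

0.1854%

The per-week rate i satisfies (1 + i)^52 = 1 + 0.10112.
i = 1.10112^(1/52) − 1 = 0.0018542 = 0.1854%.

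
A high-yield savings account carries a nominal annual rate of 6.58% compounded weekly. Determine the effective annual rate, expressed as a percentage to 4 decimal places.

EAR = (1 + 0.0658/52)^52 − 1.
= (1 + 0.001265)^52 − 1 = 1.067969 − 1 = 6.7969%.

6.7969%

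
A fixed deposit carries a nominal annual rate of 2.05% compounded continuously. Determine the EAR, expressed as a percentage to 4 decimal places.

With continuous compounding, EAR = e^0.0205 − 1.
e^0.0205 = 1.020712, so EAR = 0.020712 = 2.0712%.

2.0712%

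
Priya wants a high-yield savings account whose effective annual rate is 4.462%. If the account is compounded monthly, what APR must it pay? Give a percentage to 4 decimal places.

4.3733%

(1 + r/12)^12 − 1 = 0.04462, so 1 + r/12 = 1.04462^(1/12).
r/12 = 0.003644, so r = 0.043733 = 4.3733%.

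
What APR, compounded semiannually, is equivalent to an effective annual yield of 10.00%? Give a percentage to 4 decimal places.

9.7618%

(1 + r/2)^2 − 1 = 0.1000, so 1 + r/2 = 1.1000^(1/2).
r/2 = 0.048809, so r = 0.097618 = 9.7618%.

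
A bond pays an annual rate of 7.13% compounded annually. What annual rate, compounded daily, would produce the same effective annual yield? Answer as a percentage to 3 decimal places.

6.888%

Compounded annually, EAR = nominal = 0.071300.
Solve (1 + r/365)^365 = 1.071300: r/365 = 1.071300^(1/365) − 1 = 0.000189, so r = 0.068879 = 6.888%.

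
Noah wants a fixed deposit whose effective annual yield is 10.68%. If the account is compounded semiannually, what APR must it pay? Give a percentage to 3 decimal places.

(1 + r/2)^2 − 1 = 0.1068, so 1 + r/2 = 1.1068^(1/2).
r/2 = 0.052046, so r = 0.104091 = 10.409%.

10.409%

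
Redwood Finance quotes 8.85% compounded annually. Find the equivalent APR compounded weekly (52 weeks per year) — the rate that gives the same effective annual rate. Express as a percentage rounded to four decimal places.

8.4870%

Compounded annually, EAR = nominal = 0.088500.
Solve (1 + r/52)^52 = 1.088500: r/52 = 1.088500^(1/52) − 1 = 0.001632, so r = 0.084870 = 8.4870%.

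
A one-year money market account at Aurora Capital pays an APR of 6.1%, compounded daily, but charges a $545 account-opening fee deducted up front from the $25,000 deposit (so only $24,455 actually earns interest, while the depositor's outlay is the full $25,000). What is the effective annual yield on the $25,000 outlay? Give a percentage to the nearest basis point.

Value after one year: 24,455 × (1 + 0.061/365)^365 = 24,455 × 1.062893 = $25,993.06.
Effective yield on the $25,000 outlay: 25,993.06 / 25,000 − 1 = 0.039722 = 3.97%.

3.97%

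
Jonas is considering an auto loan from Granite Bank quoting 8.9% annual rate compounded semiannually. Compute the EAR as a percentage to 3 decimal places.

EAR = (1 + 0.089/2)^2 − 1.
= 1.090980 − 1 = 9.098%.

9.098%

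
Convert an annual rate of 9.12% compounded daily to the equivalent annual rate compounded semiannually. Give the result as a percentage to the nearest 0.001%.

9.330%

EAR = (1 + 0.0912/365)^365 − 1 = 0.095476.
Solve (1 + r/2)^2 = 1.095476: r/2 = 1.095476^(1/2) − 1 = 0.046650, so r = 0.093299 = 9.330%.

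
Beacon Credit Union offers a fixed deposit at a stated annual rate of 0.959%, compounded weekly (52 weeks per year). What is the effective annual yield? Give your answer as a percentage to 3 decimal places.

0.964%

EAR = (1 + 0.00959/52)^52 − 1.
= (1 + 0.000184)^52 − 1 = 1.009635 − 1 = 0.964%.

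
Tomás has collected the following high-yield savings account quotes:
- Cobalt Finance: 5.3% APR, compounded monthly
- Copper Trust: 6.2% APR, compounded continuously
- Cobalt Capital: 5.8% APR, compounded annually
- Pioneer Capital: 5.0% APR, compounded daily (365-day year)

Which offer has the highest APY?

Cobalt Finance: (1 + 0.053/12)^12 − 1 = 5.431%
Copper Trust: e^0.062 − 1 = 6.396%
Cobalt Capital: compounded annually, EAR = 5.800%
Pioneer Capital: (1 + 0.050/365)^365 − 1 = 5.127%
The highest effective annual rate is Copper Trust at 6.396%.

Copper Trust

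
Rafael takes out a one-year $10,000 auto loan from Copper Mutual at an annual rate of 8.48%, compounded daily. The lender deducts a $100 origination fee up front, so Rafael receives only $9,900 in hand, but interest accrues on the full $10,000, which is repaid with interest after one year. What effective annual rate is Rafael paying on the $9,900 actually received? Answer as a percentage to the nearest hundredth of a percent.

Amount owed after one year: 10,000 × (1 + 0.0848/365)^365 = 10,000 × 1.088489 = $10,884.89.
Effective rate on net proceeds: 10,884.89 / 9,900 − 1 = 0.099483 = 9.95%.

9.95%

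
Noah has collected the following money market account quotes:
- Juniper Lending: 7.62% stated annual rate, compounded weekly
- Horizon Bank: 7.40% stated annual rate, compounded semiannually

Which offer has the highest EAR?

Juniper Lending

Juniper Lending: (1 + 0.0762/52)^52 − 1 = 7.912%
Horizon Bank: (1 + 0.0740/2)^2 − 1 = 7.537%
The highest effective annual rate is Juniper Lending at 7.912%.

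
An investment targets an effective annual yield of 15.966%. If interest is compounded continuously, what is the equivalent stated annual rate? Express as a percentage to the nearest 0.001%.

Continuous: nominal r satisfies e^r − 1 = 0.15966.
r = ln(1 + 0.15966) = ln(1.15966) = 0.148127 = 14.813%.

14.813%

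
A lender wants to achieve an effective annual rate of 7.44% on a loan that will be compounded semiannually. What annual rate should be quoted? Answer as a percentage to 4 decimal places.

7.3065%

(1 + r/2)^2 − 1 = 0.0744, so 1 + r/2 = 1.0744^(1/2).
r/2 = 0.036533, so r = 0.073065 = 7.3065%.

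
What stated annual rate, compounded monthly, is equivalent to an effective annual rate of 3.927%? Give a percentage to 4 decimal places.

3.8580%

(1 + r/12)^12 − 1 = 0.03927, so 1 + r/12 = 1.03927^(1/12).
r/12 = 0.003215, so r = 0.038580 = 3.8580%.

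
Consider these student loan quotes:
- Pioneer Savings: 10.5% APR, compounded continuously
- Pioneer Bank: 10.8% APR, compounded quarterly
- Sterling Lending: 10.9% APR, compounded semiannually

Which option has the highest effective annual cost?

Pioneer Bank

Pioneer Savings: e^0.105 − 1 = 11.071%
Pioneer Bank: (1 + 0.108/4)^4 − 1 = 11.245%
Sterling Lending: (1 + 0.109/2)^2 − 1 = 11.197%
The highest effective annual rate is Pioneer Bank at 11.245%.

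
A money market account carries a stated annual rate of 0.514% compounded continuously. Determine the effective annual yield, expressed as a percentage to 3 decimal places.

0.515%

With continuous compounding, EAR = e^0.00514 − 1.
e^0.00514 = 1.005153, so EAR = 0.005153 = 0.515%.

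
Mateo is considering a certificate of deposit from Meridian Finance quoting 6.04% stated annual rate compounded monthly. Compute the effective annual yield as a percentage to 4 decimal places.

6.2100%

EAR = (1 + 0.0604/12)^12 − 1.
= 1.062100 − 1 = 6.2100%.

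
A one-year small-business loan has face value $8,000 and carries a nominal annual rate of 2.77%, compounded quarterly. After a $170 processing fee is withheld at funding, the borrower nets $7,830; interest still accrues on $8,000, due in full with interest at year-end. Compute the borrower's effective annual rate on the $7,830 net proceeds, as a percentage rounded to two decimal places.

5.03%

Amount owed after one year: 8,000 × (1 + 0.0277/4)^4 = 8,000 × 1.027989 = $8,223.91.
Effective rate on net proceeds: 8,223.91 / 7,830 − 1 = 0.050308 = 5.03%.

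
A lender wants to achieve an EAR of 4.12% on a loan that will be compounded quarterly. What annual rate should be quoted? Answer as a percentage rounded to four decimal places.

4.0578%

(1 + r/4)^4 − 1 = 0.0412, so 1 + r/4 = 1.0412^(1/4).
r/4 = 0.010145, so r = 0.040578 = 4.0578%.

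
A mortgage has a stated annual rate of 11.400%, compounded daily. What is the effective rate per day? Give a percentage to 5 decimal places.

0.03123%

With a nominal annual rate compounded daily, the periodic rate is the nominal rate divided by 365.
i = 0.11400 / 365 = 0.0003123 = 0.03123%.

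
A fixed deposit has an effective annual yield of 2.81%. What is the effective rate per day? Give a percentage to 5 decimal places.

The per-day rate i satisfies (1 + i)^365 = 1 + 0.0281.
i = 1.0281^(1/365) − 1 = 0.0000759 = 0.00759%.

0.00759%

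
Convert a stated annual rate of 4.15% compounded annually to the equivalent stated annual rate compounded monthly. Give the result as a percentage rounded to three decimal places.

4.073%

Compounded annually, EAR = nominal = 0.041500.
Solve (1 + r/12)^12 = 1.041500: r/12 = 1.041500^(1/12) − 1 = 0.003394, so r = 0.040731 = 4.073%.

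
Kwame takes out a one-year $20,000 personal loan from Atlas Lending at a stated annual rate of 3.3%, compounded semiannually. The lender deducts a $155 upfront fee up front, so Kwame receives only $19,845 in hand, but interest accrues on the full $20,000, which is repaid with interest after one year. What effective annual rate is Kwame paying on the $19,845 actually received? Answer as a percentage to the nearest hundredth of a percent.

4.13%

Amount owed after one year: 20,000 × (1 + 0.033/2)^2 = 20,000 × 1.033272 = $20,665.44.
Effective rate on net proceeds: 20,665.44 / 19,845 − 1 = 0.041343 = 4.13%.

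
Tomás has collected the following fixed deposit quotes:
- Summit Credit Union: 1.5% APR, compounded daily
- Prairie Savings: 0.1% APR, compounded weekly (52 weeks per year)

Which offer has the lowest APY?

Summit Credit Union: (1 + 0.015/365)^365 − 1 = 1.511%
Prairie Savings: (1 + 0.001/52)^52 − 1 = 0.100%
The lowest effective annual rate is Prairie Savings at 0.100%.

Prairie Savings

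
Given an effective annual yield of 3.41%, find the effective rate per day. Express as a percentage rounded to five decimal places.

0.00919%

The per-day rate i satisfies (1 + i)^365 = 1 + 0.0341.
i = 1.0341^(1/365) − 1 = 0.0000919 = 0.00919%.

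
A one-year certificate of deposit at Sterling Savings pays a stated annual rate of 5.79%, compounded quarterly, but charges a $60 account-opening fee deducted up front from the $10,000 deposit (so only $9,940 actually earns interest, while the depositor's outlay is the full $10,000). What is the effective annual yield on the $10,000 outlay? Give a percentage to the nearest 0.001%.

Value after one year: 9,940 × (1 + 0.0579/4)^4 = 9,940 × 1.059169 = $10,528.14.
Effective yield on the $10,000 outlay: 10,528.14 / 10,000 − 1 = 0.052814 = 5.281%.

5.281%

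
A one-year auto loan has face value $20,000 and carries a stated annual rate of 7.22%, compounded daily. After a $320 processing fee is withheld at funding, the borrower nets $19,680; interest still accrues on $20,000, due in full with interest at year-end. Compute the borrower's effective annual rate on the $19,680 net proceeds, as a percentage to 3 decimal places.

Amount owed after one year: 20,000 × (1 + 0.0722/365)^365 = 20,000 × 1.074863 = $21,497.25.
Effective rate on net proceeds: 21,497.25 / 19,680 − 1 = 0.092340 = 9.234%.

9.234%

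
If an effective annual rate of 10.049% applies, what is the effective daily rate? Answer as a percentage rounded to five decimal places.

The per-day rate i satisfies (1 + i)^365 = 1 + 0.10049.
i = 1.10049^(1/365) − 1 = 0.0002624 = 0.02624%.

0.02624%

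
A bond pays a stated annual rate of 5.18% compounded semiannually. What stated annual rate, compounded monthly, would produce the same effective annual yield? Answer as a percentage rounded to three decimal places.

5.125%

EAR = (1 + 0.0518/2)^2 − 1 = 0.052471.
Solve (1 + r/12)^12 = 1.052471: r/12 = 1.052471^(1/12) − 1 = 0.004271, so r = 0.051250 = 5.125%.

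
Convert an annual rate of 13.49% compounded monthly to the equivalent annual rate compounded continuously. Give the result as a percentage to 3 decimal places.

EAR = (1 + 0.1349/12)^12 − 1 = 0.143561.
Equivalent continuous rate: r = ln(1 + 0.143561) = 0.134147 = 13.415%.

13.415%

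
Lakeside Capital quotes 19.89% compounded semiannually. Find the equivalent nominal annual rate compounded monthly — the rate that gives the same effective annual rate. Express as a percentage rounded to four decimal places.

19.1126%

EAR = (1 + 0.1989/2)^2 − 1 = 0.208790.
Solve (1 + r/12)^12 = 1.208790: r/12 = 1.208790^(1/12) − 1 = 0.015927, so r = 0.191126 = 19.1126%.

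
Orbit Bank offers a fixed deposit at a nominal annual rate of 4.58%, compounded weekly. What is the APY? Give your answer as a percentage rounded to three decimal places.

4.684%

EAR = (1 + 0.0458/52)^52 − 1.
= (1 + 0.000881)^52 − 1 = 1.046844 − 1 = 4.684%.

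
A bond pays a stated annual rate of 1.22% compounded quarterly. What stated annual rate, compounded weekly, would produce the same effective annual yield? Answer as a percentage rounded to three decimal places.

1.218%

EAR = (1 + 0.0122/4)^4 − 1 = 0.012256.
Solve (1 + r/52)^52 = 1.012256: r/52 = 1.012256^(1/52) − 1 = 0.000234, so r = 0.012183 = 1.218%.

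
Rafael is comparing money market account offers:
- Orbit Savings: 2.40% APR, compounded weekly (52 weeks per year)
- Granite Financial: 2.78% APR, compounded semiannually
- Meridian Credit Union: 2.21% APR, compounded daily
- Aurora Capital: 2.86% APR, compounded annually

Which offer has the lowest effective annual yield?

Orbit Savings: (1 + 0.0240/52)^52 − 1 = 2.428%
Granite Financial: (1 + 0.0278/2)^2 − 1 = 2.799%
Meridian Credit Union: (1 + 0.0221/365)^365 − 1 = 2.235%
Aurora Capital: compounded annually, EAR = 2.860%
The lowest effective annual rate is Meridian Credit Union at 2.235%.

Meridian Credit Union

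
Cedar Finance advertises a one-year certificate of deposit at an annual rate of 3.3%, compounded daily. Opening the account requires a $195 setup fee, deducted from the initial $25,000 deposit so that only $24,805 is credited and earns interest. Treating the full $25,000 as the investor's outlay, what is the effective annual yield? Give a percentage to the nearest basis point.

Value after one year: 24,805 × (1 + 0.033/365)^365 = 24,805 × 1.033549 = $25,637.18.
Effective yield on the $25,000 outlay: 25,637.18 / 25,000 − 1 = 0.025487 = 2.55%.

2.55%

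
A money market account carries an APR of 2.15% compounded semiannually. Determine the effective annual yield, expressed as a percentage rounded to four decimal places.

2.1616%

EAR = (1 + 0.0215/2)^2 − 1.
= (1 + 0.010750)^2 − 1 = 1.021616 − 1 = 2.1616%.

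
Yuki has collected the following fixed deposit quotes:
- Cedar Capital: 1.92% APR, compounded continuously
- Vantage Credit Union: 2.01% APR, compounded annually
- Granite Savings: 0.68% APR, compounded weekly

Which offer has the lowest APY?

Cedar Capital: e^0.0192 − 1 = 1.939%
Vantage Credit Union: compounded annually, EAR = 2.010%
Granite Savings: (1 + 0.0068/52)^52 − 1 = 0.682%
The lowest effective annual rate is Granite Savings at 0.682%.

Granite Savings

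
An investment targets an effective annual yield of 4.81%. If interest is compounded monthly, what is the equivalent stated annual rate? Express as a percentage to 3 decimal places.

4.707%

(1 + r/12)^12 − 1 = 0.0481, so 1 + r/12 = 1.0481^(1/12).
r/12 = 0.003923, so r = 0.047071 = 4.707%.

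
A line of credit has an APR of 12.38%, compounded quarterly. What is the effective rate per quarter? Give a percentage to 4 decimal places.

With a nominal annual rate compounded quarterly, the periodic rate is the nominal rate divided by 4.
i = 0.1238 / 4 = 0.0309500 = 3.0950%.

3.0950%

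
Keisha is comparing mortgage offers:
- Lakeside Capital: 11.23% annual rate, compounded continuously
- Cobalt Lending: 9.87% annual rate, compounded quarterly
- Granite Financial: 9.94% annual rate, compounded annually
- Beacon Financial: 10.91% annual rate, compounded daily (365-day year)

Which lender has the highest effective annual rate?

Lakeside Capital

Lakeside Capital: e^0.1123 − 1 = 11.885%
Cobalt Lending: (1 + 0.0987/4)^4 − 1 = 10.241%
Granite Financial: compounded annually, EAR = 9.940%
Beacon Financial: (1 + 0.1091/365)^365 − 1 = 11.526%
The highest effective annual rate is Lakeside Capital at 11.885%.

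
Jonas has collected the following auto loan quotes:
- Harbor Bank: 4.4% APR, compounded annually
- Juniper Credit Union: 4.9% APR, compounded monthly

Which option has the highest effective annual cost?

Juniper Credit Union

Harbor Bank: compounded annually, EAR = 4.400%
Juniper Credit Union: (1 + 0.049/12)^12 − 1 = 5.012%
The highest effective annual rate is Juniper Credit Union at 5.012%.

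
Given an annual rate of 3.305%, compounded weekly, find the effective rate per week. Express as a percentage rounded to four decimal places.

With a nominal annual rate compounded weekly, the periodic rate is the nominal rate divided by 52.
i = 0.03305 / 52 = 0.0006356 = 0.0636%.

0.0636%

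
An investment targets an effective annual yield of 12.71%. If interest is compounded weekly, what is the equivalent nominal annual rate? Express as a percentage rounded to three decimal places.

11.979%

(1 + r/52)^52 − 1 = 0.1271, so 1 + r/52 = 1.1271^(1/52).
r/52 = 0.002304, so r = 0.119786 = 11.979%.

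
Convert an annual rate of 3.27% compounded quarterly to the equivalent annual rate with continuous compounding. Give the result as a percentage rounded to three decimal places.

3.257%

EAR = (1 + 0.0327/4)^4 − 1 = 0.033103.
Equivalent continuous rate: r = ln(1 + 0.033103) = 0.032567 = 3.257%.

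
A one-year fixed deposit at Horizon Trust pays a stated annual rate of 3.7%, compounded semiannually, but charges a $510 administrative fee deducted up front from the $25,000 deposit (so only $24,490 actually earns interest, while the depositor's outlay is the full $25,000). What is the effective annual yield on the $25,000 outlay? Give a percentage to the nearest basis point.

Value after one year: 24,490 × (1 + 0.037/2)^2 = 24,490 × 1.037342 = $25,404.51.
Effective yield on the $25,000 outlay: 25,404.51 / 25,000 − 1 = 0.016180 = 1.62%.

1.62%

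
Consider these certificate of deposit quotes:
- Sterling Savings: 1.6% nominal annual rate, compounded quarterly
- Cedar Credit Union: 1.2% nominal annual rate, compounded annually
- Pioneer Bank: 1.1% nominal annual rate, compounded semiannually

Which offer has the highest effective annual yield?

Sterling Savings: (1 + 0.016/4)^4 − 1 = 1.610%
Cedar Credit Union: compounded annually, EAR = 1.200%
Pioneer Bank: (1 + 0.011/2)^2 − 1 = 1.103%
The highest effective annual rate is Sterling Savings at 1.610%.

Sterling Savings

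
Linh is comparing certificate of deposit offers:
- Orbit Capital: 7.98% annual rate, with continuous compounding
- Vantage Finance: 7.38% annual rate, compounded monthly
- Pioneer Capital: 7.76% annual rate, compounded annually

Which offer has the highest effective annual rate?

Orbit Capital: e^0.0798 − 1 = 8.307%
Vantage Finance: (1 + 0.0738/12)^12 − 1 = 7.635%
Pioneer Capital: compounded annually, EAR = 7.760%
The highest effective annual rate is Orbit Capital at 8.307%.

Orbit Capital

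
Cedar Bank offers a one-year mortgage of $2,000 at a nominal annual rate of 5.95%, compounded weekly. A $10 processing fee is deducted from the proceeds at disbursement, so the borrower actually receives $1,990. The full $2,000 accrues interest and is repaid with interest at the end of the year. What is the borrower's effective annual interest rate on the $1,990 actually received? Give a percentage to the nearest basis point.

6.66%

Amount owed after one year: 2,000 × (1 + 0.0595/52)^52 = 2,000 × 1.061270 = $2,122.54.
Effective rate on net proceeds: 2,122.54 / 1,990 − 1 = 0.066603 = 6.66%.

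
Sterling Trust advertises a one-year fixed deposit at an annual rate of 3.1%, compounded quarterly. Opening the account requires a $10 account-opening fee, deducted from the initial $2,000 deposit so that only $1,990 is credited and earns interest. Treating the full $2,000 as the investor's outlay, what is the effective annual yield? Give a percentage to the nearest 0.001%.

Value after one year: 1,990 × (1 + 0.031/4)^4 = 1,990 × 1.031362 = $2,052.41.
Effective yield on the $2,000 outlay: 2,052.41 / 2,000 − 1 = 0.026205 = 2.621%.

2.621%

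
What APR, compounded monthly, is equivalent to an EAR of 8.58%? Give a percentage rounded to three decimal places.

8.260%

(1 + r/12)^12 − 1 = 0.0858, so 1 + r/12 = 1.0858^(1/12).
r/12 = 0.006883, so r = 0.082600 = 8.260%.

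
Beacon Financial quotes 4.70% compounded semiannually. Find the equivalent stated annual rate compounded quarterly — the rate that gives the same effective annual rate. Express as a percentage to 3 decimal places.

EAR = (1 + 0.0470/2)^2 − 1 = 0.047552.
Solve (1 + r/4)^4 = 1.047552: r/4 = 1.047552^(1/4) − 1 = 0.011682, so r = 0.046727 = 4.673%.

4.673%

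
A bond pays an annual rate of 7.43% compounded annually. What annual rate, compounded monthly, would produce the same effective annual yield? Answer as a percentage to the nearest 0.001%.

Compounded annually, EAR = nominal = 0.074300.
Solve (1 + r/12)^12 = 1.074300: r/12 = 1.074300^(1/12) − 1 = 0.005990, so r = 0.071884 = 7.188%.

7.188%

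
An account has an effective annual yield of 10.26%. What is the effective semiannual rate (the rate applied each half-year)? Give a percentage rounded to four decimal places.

5.0048%

The per-half-year rate i satisfies (1 + i)^2 = 1 + 0.1026.
i = 1.1026^(1/2) − 1 = 0.0500476 = 5.0048%.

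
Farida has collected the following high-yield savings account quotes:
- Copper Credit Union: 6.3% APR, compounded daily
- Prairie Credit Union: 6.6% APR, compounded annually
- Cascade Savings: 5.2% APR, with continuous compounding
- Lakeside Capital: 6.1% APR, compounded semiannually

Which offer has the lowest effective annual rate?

Copper Credit Union: (1 + 0.063/365)^365 − 1 = 6.502%
Prairie Credit Union: compounded annually, EAR = 6.600%
Cascade Savings: e^0.052 − 1 = 5.338%
Lakeside Capital: (1 + 0.061/2)^2 − 1 = 6.193%
The lowest effective annual rate is Cascade Savings at 5.338%.

Cascade Savings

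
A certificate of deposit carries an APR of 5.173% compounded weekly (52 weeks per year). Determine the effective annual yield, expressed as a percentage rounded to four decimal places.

EAR = (1 + 0.05173/52)^52 − 1.
= (1 + 0.000995)^52 − 1 = 1.053064 − 1 = 5.3064%.

5.3064%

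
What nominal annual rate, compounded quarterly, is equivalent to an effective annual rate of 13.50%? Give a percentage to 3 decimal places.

12.866%

(1 + r/4)^4 − 1 = 0.1350, so 1 + r/4 = 1.1350^(1/4).
r/4 = 0.032165, so r = 0.128658 = 12.866%.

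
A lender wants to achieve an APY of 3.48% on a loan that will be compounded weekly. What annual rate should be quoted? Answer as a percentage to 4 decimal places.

3.4219%

(1 + r/52)^52 − 1 = 0.0348, so 1 + r/52 = 1.0348^(1/52).
r/52 = 0.000658, so r = 0.034219 = 3.4219%.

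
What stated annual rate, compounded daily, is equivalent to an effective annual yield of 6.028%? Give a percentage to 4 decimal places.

(1 + r/365)^365 − 1 = 0.06028, so 1 + r/365 = 1.06028^(1/365).
r/365 = 0.000160, so r = 0.058538 = 5.8538%.

5.8538%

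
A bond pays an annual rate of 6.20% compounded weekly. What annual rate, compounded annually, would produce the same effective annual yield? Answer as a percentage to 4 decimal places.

EAR = (1 + 0.0620/52)^52 − 1 = 0.063923.
Compounded annually, the equivalent nominal rate is the EAR itself: 6.3923%.

6.3923%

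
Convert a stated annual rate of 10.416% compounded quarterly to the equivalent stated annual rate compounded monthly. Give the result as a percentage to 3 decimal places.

10.327%

EAR = (1 + 0.10416/4)^4 − 1 = 0.108300.
Solve (1 + r/12)^12 = 1.108300: r/12 = 1.108300^(1/12) − 1 = 0.008606, so r = 0.103269 = 10.327%.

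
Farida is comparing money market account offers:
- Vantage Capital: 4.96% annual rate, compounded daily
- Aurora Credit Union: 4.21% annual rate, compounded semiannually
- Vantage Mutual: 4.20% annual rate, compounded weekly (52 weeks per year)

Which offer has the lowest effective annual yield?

Vantage Capital: (1 + 0.0496/365)^365 − 1 = 5.085%
Aurora Credit Union: (1 + 0.0421/2)^2 − 1 = 4.254%
Vantage Mutual: (1 + 0.0420/52)^52 − 1 = 4.288%
The lowest effective annual rate is Aurora Credit Union at 4.254%.

Aurora Credit Union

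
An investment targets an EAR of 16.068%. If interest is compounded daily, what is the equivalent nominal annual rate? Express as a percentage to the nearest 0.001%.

(1 + r/365)^365 − 1 = 0.16068, so 1 + r/365 = 1.16068^(1/365).
r/365 = 0.000408, so r = 0.149036 = 14.904%.

14.904%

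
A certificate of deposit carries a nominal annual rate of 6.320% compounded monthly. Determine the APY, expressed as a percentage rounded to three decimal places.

EAR = (1 + 0.06320/12)^12 − 1.
= 1.065063 − 1 = 6.506%.

6.506%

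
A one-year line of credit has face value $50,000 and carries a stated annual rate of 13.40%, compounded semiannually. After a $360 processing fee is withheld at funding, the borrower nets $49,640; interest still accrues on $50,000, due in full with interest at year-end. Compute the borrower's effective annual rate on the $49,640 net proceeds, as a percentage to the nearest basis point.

Amount owed after one year: 50,000 × (1 + 0.1340/2)^2 = 50,000 × 1.138489 = $56,924.45.
Effective rate on net proceeds: 56,924.45 / 49,640 − 1 = 0.146746 = 14.67%.

14.67%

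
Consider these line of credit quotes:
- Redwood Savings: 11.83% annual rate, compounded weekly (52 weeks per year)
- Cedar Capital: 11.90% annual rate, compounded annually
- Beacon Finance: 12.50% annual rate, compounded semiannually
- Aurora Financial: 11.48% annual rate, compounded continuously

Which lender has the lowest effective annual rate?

Cedar Capital

Redwood Savings: (1 + 0.1183/52)^52 − 1 = 12.543%
Cedar Capital: compounded annually, EAR = 11.900%
Beacon Finance: (1 + 0.1250/2)^2 − 1 = 12.891%
Aurora Financial: e^0.1148 − 1 = 12.165%
The lowest effective annual rate is Cedar Capital at 11.900%.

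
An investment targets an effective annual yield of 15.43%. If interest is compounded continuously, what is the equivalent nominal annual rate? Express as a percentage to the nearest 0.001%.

14.349%

Continuous: nominal r satisfies e^r − 1 = 0.1543.
r = ln(1 + 0.1543) = ln(1.1543) = 0.143494 = 14.349%.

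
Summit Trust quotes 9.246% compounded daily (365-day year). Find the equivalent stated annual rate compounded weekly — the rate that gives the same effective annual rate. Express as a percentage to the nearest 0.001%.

9.253%

EAR = (1 + 0.09246/365)^365 − 1 = 0.096856.
Solve (1 + r/52)^52 = 1.096856: r/52 = 1.096856^(1/52) − 1 = 0.001779, so r = 0.092531 = 9.253%.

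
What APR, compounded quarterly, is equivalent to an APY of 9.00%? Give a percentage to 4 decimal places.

8.7113%

(1 + r/4)^4 − 1 = 0.0900, so 1 + r/4 = 1.0900^(1/4).
r/4 = 0.021778, so r = 0.087113 = 8.7113%.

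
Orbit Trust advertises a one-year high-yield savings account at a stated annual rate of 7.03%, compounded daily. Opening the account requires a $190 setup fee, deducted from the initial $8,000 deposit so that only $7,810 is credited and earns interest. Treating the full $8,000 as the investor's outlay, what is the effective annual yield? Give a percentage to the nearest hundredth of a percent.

4.73%

Value after one year: 7,810 × (1 + 0.0703/365)^365 = 7,810 × 1.072823 = $8,378.75.
Effective yield on the $8,000 outlay: 8,378.75 / 8,000 − 1 = 0.047343 = 4.73%.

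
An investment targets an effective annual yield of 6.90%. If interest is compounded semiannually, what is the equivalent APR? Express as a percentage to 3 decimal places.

6.785%

(1 + r/2)^2 − 1 = 0.0690, so 1 + r/2 = 1.0690^(1/2).
r/2 = 0.033925, so r = 0.067849 = 6.785%.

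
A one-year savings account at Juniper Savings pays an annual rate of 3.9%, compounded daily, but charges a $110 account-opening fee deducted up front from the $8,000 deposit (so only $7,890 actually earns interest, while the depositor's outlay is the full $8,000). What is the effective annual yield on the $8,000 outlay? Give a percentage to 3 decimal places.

Value after one year: 7,890 × (1 + 0.039/365)^365 = 7,890 × 1.039768 = $8,203.77.
Effective yield on the $8,000 outlay: 8,203.77 / 8,000 − 1 = 0.025472 = 2.547%.

2.547%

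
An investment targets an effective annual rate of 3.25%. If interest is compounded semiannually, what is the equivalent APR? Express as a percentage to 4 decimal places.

(1 + r/2)^2 − 1 = 0.0325, so 1 + r/2 = 1.0325^(1/2).
r/2 = 0.016120, so r = 0.032240 = 3.2240%.

3.2240%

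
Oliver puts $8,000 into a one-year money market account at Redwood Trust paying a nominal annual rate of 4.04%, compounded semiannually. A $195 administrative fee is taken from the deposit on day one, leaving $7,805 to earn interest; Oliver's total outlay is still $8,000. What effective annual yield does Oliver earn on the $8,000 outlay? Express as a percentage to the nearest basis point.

1.54%

Value after one year: 7,805 × (1 + 0.0404/2)^2 = 7,805 × 1.040808 = $8,123.51.
Effective yield on the $8,000 outlay: 8,123.51 / 8,000 − 1 = 0.015438 = 1.54%.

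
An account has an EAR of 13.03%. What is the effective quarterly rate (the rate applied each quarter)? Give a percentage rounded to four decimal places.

3.1094%

The per-quarter rate i satisfies (1 + i)^4 = 1 + 0.1303.
i = 1.1303^(1/4) − 1 = 0.0310944 = 3.1094%.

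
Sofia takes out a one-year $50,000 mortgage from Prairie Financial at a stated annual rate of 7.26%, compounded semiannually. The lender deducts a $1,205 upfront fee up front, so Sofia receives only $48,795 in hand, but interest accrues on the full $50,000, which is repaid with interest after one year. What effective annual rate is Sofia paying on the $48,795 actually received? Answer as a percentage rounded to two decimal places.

10.04%

Amount owed after one year: 50,000 × (1 + 0.0726/2)^2 = 50,000 × 1.073918 = $53,695.88.
Effective rate on net proceeds: 53,695.88 / 48,795 − 1 = 0.100438 = 10.04%.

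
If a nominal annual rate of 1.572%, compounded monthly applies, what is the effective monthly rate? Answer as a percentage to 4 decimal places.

0.1310%

With a nominal annual rate compounded monthly, the periodic rate is the nominal rate divided by 12.
i = 0.01572 / 12 = 0.0013100 = 0.1310%.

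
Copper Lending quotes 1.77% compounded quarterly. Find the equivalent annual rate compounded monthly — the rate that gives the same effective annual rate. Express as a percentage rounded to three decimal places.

EAR = (1 + 0.0177/4)^4 − 1 = 0.017818.
Solve (1 + r/12)^12 = 1.017818: r/12 = 1.017818^(1/12) − 1 = 0.001473, so r = 0.017674 = 1.767%.

1.767%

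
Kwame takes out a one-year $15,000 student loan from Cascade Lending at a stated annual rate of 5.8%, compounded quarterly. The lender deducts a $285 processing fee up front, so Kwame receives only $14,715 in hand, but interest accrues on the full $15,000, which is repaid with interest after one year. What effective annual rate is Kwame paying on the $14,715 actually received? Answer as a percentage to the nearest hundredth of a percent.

7.98%

Amount owed after one year: 15,000 × (1 + 0.058/4)^4 = 15,000 × 1.059274 = $15,889.11.
Effective rate on net proceeds: 15,889.11 / 14,715 − 1 = 0.079790 = 7.98%.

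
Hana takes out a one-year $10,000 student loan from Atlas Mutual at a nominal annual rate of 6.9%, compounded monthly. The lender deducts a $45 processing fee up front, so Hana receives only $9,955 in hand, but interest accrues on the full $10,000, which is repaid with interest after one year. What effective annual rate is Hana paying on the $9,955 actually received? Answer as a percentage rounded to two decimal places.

Amount owed after one year: 10,000 × (1 + 0.069/12)^12 = 10,000 × 1.071224 = $10,712.24.
Effective rate on net proceeds: 10,712.24 / 9,955 − 1 = 0.076067 = 7.61%.

7.61%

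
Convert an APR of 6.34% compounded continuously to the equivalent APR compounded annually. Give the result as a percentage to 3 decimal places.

EAR under continuous compounding: e^0.0634 − 1 = 0.065453.
Compounded annually, the equivalent nominal rate is the EAR itself: 6.545%.

6.545%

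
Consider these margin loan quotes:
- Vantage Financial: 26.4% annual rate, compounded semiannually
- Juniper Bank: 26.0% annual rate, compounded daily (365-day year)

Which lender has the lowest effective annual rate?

Vantage Financial: (1 + 0.264/2)^2 − 1 = 28.142%
Juniper Bank: (1 + 0.260/365)^365 − 1 = 29.681%
The lowest effective annual rate is Vantage Financial at 28.142%.

Vantage Financial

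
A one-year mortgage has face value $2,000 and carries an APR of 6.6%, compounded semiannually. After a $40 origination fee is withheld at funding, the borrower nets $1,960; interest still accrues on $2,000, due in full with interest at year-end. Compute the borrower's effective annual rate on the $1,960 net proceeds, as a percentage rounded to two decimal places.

8.89%

Amount owed after one year: 2,000 × (1 + 0.066/2)^2 = 2,000 × 1.067089 = $2,134.18.
Effective rate on net proceeds: 2,134.18 / 1,960 − 1 = 0.088866 = 8.89%.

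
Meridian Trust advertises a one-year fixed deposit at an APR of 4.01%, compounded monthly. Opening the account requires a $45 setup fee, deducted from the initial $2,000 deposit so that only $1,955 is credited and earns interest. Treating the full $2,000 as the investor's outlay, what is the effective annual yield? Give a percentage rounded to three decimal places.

1.743%

Value after one year: 1,955 × (1 + 0.0401/12)^12 = 1,955 × 1.040845 = $2,034.85.
Effective yield on the $2,000 outlay: 2,034.85 / 2,000 − 1 = 0.017426 = 1.743%.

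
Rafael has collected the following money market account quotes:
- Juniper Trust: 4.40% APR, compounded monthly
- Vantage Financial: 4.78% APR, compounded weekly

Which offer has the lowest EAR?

Juniper Trust

Juniper Trust: (1 + 0.0440/12)^12 − 1 = 4.490%
Vantage Financial: (1 + 0.0478/52)^52 − 1 = 4.894%
The lowest effective annual rate is Juniper Trust at 4.490%.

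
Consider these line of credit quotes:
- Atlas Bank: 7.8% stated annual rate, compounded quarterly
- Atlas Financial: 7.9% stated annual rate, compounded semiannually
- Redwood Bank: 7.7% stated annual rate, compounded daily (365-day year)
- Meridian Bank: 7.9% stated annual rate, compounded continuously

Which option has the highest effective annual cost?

Atlas Bank: (1 + 0.078/4)^4 − 1 = 8.031%
Atlas Financial: (1 + 0.079/2)^2 − 1 = 8.056%
Redwood Bank: (1 + 0.077/365)^365 − 1 = 8.003%
Meridian Bank: e^0.079 − 1 = 8.220%
The highest effective annual rate is Meridian Bank at 8.220%.

Meridian Bank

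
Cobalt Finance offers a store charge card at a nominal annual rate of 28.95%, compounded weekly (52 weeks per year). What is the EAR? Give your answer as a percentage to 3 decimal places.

EAR = (1 + 0.2895/52)^52 − 1.
= 1.334687 − 1 = 33.469%.

33.469%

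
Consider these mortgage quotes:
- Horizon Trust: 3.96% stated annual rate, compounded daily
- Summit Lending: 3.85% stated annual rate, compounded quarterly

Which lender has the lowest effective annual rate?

Summit Lending

Horizon Trust: (1 + 0.0396/365)^365 − 1 = 4.039%
Summit Lending: (1 + 0.0385/4)^4 − 1 = 3.906%
The lowest effective annual rate is Summit Lending at 3.906%.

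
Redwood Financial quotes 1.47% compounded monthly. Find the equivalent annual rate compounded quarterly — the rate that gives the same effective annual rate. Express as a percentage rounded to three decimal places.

1.472%

EAR = (1 + 0.0147/12)^12 − 1 = 0.014799.
Solve (1 + r/4)^4 = 1.014799: r/4 = 1.014799^(1/4) − 1 = 0.003680, so r = 0.014718 = 1.472%.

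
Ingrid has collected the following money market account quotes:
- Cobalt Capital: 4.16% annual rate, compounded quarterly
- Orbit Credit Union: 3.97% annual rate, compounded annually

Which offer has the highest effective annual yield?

Cobalt Capital

Cobalt Capital: (1 + 0.0416/4)^4 − 1 = 4.225%
Orbit Credit Union: compounded annually, EAR = 3.970%
The highest effective annual rate is Cobalt Capital at 4.225%.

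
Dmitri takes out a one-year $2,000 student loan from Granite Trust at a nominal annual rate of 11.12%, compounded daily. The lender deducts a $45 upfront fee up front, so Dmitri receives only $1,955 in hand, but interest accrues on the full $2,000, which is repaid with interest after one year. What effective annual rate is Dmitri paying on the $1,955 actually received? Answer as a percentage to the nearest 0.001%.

14.332%

Amount owed after one year: 2,000 × (1 + 0.1112/365)^365 = 2,000 × 1.117599 = $2,235.20.
Effective rate on net proceeds: 2,235.20 / 1,955 − 1 = 0.143324 = 14.332%.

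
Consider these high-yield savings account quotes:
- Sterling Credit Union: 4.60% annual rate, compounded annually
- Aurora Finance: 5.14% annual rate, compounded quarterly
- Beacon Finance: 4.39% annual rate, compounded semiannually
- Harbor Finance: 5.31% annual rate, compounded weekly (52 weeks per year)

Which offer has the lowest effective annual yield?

Beacon Finance

Sterling Credit Union: compounded annually, EAR = 4.600%
Aurora Finance: (1 + 0.0514/4)^4 − 1 = 5.240%
Beacon Finance: (1 + 0.0439/2)^2 − 1 = 4.438%
Harbor Finance: (1 + 0.0531/52)^52 − 1 = 5.451%
The lowest effective annual rate is Beacon Finance at 4.438%.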